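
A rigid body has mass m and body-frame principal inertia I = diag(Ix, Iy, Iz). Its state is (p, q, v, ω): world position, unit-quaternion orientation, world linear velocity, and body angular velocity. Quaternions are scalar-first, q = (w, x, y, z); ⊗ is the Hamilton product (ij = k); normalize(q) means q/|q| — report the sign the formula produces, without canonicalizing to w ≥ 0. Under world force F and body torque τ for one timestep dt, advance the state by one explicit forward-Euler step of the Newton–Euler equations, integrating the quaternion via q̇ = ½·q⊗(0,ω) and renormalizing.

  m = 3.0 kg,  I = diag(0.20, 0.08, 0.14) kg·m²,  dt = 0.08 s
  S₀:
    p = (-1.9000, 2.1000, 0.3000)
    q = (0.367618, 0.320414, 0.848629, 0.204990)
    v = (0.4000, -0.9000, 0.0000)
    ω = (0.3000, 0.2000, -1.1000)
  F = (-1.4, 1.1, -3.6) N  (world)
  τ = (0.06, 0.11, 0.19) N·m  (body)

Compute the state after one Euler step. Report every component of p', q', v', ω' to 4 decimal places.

p' = (-1.8680, 2.0280, 0.3000)
q' = (0.3656, 0.2855, 0.8672, 0.1810)
v' = (0.3627, -0.8707, -0.0960)
ω' = (0.3293, 0.3298, -0.9873)

angular accel α = (0.3660, 1.6225, 1.4086)
ω' = ω + α·dt = (0.3293, 0.3298, -0.9873)
q⊗(0,ω) = (-0.0403610, -0.8642045, 0.4874760, -0.5948857)
q' = normalize(q + ½dt·q⊗(0,ω)) = (0.3656, 0.2855, 0.8672, 0.1810)
a = (-0.4667, 0.3667, -1.2000)
p' = p + v·dt = (-1.8680, 2.0280, 0.3000)
new velocity v' = (0.3627, -0.8707, -0.0960)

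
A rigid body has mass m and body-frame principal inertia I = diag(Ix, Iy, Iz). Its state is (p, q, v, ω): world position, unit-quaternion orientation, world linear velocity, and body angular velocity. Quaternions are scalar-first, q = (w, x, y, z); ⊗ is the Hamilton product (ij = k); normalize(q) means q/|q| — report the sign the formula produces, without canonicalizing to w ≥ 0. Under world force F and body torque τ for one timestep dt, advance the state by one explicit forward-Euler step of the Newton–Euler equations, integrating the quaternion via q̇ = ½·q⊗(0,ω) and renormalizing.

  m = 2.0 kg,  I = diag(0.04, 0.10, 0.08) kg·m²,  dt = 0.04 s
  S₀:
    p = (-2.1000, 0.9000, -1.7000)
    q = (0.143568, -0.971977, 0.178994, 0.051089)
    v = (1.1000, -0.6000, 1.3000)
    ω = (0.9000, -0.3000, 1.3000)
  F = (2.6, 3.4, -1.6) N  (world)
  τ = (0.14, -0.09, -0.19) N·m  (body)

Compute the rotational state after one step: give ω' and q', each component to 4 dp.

ω' = (1.0322, -0.3173, 1.2131)
q' = (0.1607, -0.9639, 0.2042, 0.0574)

α = I⁻¹(τ − ω×Iω) = (3.3050, -0.4320, -2.1725)
ω' = ω + α·dt = (1.0322, -0.3173, 1.2131)
q⊗(0,ω) = (0.8620618, 0.3772301, 1.2664798, 0.3171369)
q' = normalize(q + ½dt·q⊗(0,ω)) = (0.1607, -0.9639, 0.2042, 0.0574)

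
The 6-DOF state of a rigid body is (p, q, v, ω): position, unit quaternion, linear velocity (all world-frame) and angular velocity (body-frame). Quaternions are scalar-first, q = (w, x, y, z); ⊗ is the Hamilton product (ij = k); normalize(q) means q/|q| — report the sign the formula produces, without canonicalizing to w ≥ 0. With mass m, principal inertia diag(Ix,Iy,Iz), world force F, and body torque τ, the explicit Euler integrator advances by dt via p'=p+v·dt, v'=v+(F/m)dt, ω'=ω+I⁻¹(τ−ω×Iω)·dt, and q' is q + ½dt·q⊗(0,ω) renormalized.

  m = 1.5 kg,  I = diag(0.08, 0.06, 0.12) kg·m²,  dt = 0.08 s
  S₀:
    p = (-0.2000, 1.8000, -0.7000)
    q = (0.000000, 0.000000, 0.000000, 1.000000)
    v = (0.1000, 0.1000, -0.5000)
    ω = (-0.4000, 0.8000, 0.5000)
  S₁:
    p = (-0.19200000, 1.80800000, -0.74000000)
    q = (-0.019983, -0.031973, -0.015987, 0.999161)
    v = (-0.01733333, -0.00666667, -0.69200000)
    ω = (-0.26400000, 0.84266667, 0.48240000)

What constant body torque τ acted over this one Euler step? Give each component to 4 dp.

τ = (0.1600, 0.0400, -0.0200)

Δω = ω₁−ω₀ = (0.13600000, 0.04266667, -0.01760000)
I·α + gyro = (0.1600, 0.0400, -0.0200)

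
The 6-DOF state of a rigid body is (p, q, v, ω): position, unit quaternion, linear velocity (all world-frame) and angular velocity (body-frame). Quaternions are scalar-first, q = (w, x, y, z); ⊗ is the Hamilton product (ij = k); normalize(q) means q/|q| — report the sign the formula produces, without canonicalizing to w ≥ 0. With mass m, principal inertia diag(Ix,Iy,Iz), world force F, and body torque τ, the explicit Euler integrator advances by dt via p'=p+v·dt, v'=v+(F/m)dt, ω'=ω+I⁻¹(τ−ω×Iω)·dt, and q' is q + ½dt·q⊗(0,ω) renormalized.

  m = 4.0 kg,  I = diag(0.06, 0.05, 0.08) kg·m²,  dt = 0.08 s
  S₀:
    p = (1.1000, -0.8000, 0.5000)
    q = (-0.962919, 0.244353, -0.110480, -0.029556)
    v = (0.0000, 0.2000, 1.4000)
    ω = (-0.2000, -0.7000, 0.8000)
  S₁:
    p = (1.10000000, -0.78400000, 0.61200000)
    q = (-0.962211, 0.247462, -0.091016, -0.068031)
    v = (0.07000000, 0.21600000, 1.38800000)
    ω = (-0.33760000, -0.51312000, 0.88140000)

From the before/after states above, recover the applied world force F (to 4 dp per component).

F = (3.5000, 0.8000, -0.6000)

v₁ − v₀ = (0.07000000, 0.01600000, -0.01200000)
m·(v₁−v₀)/dt = (3.5000, 0.8000, -0.6000)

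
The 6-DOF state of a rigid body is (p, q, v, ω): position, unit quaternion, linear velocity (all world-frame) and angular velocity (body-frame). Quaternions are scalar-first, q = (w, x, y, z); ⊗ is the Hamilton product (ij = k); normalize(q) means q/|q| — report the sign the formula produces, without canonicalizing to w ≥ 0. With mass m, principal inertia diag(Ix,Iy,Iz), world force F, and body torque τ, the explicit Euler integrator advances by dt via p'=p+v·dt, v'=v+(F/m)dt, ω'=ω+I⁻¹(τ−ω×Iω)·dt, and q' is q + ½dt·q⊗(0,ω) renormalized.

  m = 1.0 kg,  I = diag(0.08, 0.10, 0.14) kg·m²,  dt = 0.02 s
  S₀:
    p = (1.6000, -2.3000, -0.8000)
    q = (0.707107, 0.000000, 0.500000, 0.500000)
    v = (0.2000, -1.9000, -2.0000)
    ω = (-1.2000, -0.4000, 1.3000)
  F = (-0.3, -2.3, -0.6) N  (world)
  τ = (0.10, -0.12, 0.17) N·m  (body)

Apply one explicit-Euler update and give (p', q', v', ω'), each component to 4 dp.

p' = (1.6040, -2.3380, -0.8400)
q' = (0.7025, 0.0000, 0.4911, 0.5151)
v' = (0.1940, -1.9460, -2.0120)
ω' = (-1.1698, -0.4427, 1.3229)

linear accel F/m = (-0.3000, -2.3000, -0.6000)
new position p' = (1.6040, -2.3380, -0.8400)
v + (F/m)dt = (0.1940, -1.9460, -2.0120)
(τ − ω×Iω)/I = (1.5100, -2.1360, 1.1457)
ω' = ω + α·dt = (-1.1698, -0.4427, 1.3229)
2q̇ = q⊗(0,ω) = (-0.4500000, 0.0014716, -0.8828428, 1.5192391)
q + ½dt·q⊗(0,ω), renormalized = (0.7025, 0.0000, 0.4911, 0.5151)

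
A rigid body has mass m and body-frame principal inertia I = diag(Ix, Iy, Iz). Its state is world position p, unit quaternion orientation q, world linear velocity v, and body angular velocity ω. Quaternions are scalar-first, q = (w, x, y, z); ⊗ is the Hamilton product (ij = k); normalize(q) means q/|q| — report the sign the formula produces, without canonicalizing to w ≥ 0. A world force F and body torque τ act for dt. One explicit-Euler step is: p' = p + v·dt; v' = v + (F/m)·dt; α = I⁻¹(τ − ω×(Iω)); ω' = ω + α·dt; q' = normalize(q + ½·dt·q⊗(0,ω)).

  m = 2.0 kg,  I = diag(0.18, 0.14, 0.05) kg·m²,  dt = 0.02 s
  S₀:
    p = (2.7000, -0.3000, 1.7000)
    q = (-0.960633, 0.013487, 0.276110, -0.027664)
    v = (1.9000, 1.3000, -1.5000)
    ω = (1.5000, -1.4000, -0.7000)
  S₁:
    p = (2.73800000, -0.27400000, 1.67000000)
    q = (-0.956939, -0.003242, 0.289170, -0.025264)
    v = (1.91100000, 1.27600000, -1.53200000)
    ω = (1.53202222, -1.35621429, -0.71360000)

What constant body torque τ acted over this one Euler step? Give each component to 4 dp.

Δω = ω₁−ω₀ = (0.03202222, 0.04378571, -0.01360000)
ω₀×(Iω₀) = (-0.0882, -0.1365, 0.0840)
I·α + gyro = (0.2000, 0.1700, 0.0500)

τ = (0.2000, 0.1700, 0.0500)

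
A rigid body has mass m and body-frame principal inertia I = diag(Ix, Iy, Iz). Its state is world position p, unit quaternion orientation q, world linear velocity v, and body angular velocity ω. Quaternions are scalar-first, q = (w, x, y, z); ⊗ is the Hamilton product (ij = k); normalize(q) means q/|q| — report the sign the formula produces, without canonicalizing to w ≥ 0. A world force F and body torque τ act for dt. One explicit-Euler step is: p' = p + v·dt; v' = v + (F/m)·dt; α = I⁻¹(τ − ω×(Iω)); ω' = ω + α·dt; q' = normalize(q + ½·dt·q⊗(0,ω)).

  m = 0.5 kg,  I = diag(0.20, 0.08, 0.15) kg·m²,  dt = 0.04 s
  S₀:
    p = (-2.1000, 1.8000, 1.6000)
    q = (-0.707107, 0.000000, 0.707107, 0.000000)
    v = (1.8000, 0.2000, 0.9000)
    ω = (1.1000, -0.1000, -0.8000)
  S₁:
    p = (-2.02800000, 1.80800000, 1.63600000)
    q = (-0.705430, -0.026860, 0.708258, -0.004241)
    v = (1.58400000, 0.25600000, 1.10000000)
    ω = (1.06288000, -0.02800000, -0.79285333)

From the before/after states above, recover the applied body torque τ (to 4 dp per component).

rate change Δω = (-0.03712000, 0.07200000, 0.00714667)
τ = I·(Δω/dt) + ω₀×(Iω₀) = (-0.1800, 0.1000, 0.0400)

τ = (-0.1800, 0.1000, 0.0400)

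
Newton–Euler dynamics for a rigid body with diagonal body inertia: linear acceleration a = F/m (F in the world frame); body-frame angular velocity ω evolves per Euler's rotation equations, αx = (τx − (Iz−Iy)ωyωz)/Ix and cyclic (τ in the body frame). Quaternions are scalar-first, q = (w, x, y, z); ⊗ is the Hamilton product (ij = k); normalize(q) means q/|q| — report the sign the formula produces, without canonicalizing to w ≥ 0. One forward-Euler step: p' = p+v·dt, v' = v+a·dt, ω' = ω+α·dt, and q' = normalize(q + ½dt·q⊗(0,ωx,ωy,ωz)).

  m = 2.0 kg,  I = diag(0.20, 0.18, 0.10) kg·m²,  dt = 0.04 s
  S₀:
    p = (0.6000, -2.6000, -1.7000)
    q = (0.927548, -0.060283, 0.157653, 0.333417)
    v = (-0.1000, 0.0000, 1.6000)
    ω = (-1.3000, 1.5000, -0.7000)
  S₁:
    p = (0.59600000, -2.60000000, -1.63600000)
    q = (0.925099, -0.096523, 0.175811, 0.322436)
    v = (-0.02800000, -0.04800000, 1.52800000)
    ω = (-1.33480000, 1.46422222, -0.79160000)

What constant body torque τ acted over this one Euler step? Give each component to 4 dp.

τ = (-0.0900, -0.0700, -0.1900)

Δω = ω₁−ω₀ = (-0.03480000, -0.03577778, -0.09160000)
applied torque τ = (-0.0900, -0.0700, -0.1900)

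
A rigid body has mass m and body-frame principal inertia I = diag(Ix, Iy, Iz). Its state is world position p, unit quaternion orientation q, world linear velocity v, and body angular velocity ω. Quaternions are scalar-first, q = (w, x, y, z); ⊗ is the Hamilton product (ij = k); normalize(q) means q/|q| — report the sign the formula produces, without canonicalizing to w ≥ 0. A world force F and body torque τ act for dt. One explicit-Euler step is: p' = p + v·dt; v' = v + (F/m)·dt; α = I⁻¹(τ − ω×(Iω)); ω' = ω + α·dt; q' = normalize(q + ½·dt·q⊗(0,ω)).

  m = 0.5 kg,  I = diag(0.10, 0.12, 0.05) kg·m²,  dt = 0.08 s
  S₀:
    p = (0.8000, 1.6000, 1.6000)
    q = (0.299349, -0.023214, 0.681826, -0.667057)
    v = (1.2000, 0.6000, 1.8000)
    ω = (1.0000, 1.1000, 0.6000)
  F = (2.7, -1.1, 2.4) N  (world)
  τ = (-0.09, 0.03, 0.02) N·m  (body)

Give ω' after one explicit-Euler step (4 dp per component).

(τ − ω×Iω)/I = (-0.4380, 0.0000, -0.0400)
new body rate ω' = (0.9650, 1.1000, 0.5968)

ω' = (0.9650, 1.1000, 0.5968)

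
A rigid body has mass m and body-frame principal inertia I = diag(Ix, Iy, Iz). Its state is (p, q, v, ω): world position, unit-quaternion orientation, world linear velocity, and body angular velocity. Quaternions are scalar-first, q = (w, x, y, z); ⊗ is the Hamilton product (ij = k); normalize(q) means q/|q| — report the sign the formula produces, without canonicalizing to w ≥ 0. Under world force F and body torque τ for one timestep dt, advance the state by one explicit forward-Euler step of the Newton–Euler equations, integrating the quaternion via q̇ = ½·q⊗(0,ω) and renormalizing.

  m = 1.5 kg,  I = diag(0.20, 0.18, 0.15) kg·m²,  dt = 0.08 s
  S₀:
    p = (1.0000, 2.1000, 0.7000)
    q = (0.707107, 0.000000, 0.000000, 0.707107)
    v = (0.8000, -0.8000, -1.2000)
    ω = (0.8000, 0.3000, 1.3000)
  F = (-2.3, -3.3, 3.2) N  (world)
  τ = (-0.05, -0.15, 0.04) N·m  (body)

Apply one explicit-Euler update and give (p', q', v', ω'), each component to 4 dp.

p' = (1.0640, 2.0360, 0.6040)
q' = (0.6690, 0.0141, 0.0311, 0.7424)
v' = (0.6773, -0.9760, -1.0293)
ω' = (0.7847, 0.2102, 1.3239)

ω×(Iω) gyroscopic = (-0.0117, 0.0520, -0.0048)
angular accel α = (-0.1915, -1.1222, 0.2987)
new body rate ω' = (0.7847, 0.2102, 1.3239)
q⊗(0,ω) = (-0.9192391, 0.3535535, 0.7778177, 0.9192391)
q' = normalize(q + ½dt·q⊗(0,ω)) = (0.6690, 0.0141, 0.0311, 0.7424)
a = F/m = (-1.5333, -2.2000, 2.1333)
new position p' = (1.0640, 2.0360, 0.6040)
v' = v + a·dt = (0.6773, -0.9760, -1.0293)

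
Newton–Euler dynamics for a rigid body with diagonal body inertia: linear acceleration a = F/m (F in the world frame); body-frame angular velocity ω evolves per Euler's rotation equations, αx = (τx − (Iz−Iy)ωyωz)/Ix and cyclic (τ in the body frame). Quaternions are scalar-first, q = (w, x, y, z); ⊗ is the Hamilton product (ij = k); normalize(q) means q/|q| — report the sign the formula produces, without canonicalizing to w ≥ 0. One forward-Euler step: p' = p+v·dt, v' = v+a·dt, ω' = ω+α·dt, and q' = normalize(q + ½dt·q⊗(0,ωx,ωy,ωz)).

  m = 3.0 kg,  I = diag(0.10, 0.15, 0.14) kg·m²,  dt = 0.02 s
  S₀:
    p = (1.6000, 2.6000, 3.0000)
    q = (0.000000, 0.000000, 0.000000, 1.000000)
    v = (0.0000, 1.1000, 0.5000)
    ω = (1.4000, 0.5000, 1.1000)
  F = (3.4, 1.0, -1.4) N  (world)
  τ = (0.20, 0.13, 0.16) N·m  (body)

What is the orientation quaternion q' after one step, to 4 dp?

q' = (-0.0110, -0.0050, 0.0140, 0.9998)

q⊗(0,ω) = (-1.1000000, -0.5000000, 1.4000000, 0.0000000)
q' = normalize(q + ½dt·q⊗(0,ω)) = (-0.0110, -0.0050, 0.0140, 0.9998)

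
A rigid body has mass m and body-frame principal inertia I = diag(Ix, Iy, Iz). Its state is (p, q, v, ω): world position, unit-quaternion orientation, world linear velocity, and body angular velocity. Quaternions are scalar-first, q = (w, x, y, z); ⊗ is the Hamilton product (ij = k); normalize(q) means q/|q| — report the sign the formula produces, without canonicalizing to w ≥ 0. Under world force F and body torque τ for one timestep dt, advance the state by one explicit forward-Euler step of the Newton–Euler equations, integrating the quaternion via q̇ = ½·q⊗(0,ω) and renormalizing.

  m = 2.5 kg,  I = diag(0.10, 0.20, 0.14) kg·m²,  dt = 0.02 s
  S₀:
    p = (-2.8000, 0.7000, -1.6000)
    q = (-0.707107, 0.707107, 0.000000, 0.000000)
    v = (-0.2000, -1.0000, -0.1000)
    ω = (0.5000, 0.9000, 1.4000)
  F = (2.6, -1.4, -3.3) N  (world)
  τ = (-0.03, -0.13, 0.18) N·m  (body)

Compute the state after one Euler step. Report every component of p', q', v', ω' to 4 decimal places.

p' = (-2.8040, 0.6800, -1.6020)
q' = (-0.7105, 0.7035, -0.0163, -0.0035)
v' = (-0.1792, -1.0112, -0.1264)
ω' = (0.5091, 0.8898, 1.4193)

a = (1.0400, -0.5600, -1.3200)
new position p' = (-2.8040, 0.6800, -1.6020)
v + (F/m)dt = (-0.1792, -1.0112, -0.1264)
gyro term ω×Iω = (-0.0756, -0.0280, 0.0450)
(τ − ω×Iω)/I = (0.4560, -0.5100, 0.9643)
ω + α·dt = (0.5091, 0.8898, 1.4193)
Hamilton product q⊗(0,ω) = (-0.3535535, -0.3535535, -1.6263461, -0.3535535)
updated quaternion q' = (-0.7105, 0.7035, -0.0163, -0.0035)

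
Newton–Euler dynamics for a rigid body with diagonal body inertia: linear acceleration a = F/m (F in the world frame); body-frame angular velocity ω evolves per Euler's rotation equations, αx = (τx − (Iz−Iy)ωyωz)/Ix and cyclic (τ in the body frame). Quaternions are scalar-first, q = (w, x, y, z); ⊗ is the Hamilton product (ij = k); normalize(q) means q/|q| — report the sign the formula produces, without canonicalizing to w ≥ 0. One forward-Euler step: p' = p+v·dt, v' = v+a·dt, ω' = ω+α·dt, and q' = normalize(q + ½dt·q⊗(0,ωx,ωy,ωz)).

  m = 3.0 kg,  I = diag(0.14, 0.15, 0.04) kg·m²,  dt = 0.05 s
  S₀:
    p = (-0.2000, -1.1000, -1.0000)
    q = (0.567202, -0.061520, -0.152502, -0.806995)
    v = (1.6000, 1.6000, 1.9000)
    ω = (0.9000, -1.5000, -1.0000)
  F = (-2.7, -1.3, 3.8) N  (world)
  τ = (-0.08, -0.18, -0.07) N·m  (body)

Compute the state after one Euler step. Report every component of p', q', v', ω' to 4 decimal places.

p' = (-0.1200, -1.0200, -0.9050)
q' = (0.5420, -0.0751, -0.1932, -0.8144)
v' = (1.5550, 1.5783, 1.9633)
ω' = (0.9304, -1.5300, -1.0706)

p + v·dt = (-0.1200, -1.0200, -0.9050)
v' = v + a·dt = (1.5550, 1.5783, 1.9633)
gyro term ω×Iω = (-0.1650, -0.0900, -0.0135)
angular accel α = (0.6071, -0.6000, -1.4125)
ω' = ω + α·dt = (0.9304, -1.5300, -1.0706)
2q̇ = q⊗(0,ω) = (-0.9803800, -0.5475087, -1.6386185, -0.3376702)
q' = normalize(q + ½dt·q⊗(0,ω)) = (0.5420, -0.0751, -0.1932, -0.8144)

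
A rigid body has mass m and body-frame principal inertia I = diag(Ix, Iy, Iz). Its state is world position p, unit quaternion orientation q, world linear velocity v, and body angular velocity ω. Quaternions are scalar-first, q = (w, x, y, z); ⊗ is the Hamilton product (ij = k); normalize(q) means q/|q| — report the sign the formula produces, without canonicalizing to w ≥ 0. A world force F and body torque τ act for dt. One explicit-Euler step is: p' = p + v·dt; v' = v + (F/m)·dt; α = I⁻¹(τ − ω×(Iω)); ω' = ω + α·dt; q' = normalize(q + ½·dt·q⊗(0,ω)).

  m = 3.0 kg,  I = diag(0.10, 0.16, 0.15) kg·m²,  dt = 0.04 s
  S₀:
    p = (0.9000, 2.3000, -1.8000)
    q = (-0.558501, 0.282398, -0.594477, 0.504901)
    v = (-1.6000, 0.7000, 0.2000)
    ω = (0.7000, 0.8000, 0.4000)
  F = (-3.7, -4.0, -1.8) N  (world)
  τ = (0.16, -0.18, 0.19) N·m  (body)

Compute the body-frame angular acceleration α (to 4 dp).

α = (1.6320, -1.0375, 1.0427)

precession coupling ω×(Iω) = (-0.0032, -0.0140, 0.0336)
α = I⁻¹(τ − ω×Iω) = (1.6320, -1.0375, 1.0427)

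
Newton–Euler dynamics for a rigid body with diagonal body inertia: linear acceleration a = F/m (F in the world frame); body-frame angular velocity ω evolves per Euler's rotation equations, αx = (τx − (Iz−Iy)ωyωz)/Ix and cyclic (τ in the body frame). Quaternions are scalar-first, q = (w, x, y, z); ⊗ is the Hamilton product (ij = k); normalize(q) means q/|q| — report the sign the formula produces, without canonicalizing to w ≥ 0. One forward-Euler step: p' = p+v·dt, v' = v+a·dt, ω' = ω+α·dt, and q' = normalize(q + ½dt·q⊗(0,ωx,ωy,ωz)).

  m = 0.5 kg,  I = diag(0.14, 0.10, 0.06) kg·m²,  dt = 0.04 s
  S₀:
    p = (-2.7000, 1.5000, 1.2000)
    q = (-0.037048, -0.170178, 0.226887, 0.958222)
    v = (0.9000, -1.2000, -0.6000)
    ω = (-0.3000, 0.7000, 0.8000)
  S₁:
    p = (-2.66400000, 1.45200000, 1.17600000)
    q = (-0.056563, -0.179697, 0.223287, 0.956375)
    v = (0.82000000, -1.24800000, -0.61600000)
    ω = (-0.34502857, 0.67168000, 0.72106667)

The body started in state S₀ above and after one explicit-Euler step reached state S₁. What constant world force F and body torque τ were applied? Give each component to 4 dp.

v₁ − v₀ = (-0.08000000, -0.04800000, -0.01600000)
applied force F = (-1.0000, -0.6000, -0.2000)
ω₁ − ω₀ = (-0.04502857, -0.02832000, -0.07893333)
gyro term ω₀×Iω₀ = (-0.0224, -0.0192, 0.0084)
applied torque τ = (-0.1800, -0.0900, -0.1100)

F = (-1.0000, -0.6000, -0.2000)
τ = (-0.1800, -0.0900, -0.1100)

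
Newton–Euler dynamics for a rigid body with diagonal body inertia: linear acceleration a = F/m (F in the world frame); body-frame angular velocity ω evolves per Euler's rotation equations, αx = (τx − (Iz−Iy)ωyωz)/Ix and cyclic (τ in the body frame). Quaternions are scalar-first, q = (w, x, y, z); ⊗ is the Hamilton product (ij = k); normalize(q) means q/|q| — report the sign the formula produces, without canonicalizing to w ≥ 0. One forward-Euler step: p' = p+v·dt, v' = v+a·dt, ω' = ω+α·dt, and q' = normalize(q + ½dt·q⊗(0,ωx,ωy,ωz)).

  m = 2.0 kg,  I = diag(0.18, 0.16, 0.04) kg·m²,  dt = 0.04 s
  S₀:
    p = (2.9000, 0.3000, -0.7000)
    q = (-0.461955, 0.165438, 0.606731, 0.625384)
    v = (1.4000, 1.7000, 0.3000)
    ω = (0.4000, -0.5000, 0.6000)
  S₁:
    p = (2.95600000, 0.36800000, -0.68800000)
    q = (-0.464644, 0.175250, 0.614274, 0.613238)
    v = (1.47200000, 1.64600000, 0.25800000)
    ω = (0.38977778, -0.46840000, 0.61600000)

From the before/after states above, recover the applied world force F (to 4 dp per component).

F = (3.6000, -2.7000, -2.1000)

v₁ − v₀ = (0.07200000, -0.05400000, -0.04200000)
F = m·Δv/dt = (3.6000, -2.7000, -2.1000)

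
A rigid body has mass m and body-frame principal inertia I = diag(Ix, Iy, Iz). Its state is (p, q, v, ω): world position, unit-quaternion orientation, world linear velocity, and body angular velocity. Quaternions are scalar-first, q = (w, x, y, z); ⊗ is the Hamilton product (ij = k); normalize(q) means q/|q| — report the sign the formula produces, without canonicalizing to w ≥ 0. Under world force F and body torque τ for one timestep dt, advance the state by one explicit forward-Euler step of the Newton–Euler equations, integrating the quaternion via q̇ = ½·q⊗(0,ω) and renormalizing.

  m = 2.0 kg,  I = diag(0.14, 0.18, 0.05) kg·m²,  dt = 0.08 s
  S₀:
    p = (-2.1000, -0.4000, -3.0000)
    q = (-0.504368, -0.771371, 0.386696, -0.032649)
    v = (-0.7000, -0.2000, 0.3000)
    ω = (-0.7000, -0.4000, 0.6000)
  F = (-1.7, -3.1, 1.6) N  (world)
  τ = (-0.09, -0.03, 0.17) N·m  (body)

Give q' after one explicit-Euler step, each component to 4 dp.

q' = (-0.5186, -0.7479, 0.4139, -0.0216)

2q̇ = q⊗(0,ω) = (-0.3656919, 0.5720156, 0.6874241, 0.2766148)
updated quaternion q' = (-0.5186, -0.7479, 0.4139, -0.0216)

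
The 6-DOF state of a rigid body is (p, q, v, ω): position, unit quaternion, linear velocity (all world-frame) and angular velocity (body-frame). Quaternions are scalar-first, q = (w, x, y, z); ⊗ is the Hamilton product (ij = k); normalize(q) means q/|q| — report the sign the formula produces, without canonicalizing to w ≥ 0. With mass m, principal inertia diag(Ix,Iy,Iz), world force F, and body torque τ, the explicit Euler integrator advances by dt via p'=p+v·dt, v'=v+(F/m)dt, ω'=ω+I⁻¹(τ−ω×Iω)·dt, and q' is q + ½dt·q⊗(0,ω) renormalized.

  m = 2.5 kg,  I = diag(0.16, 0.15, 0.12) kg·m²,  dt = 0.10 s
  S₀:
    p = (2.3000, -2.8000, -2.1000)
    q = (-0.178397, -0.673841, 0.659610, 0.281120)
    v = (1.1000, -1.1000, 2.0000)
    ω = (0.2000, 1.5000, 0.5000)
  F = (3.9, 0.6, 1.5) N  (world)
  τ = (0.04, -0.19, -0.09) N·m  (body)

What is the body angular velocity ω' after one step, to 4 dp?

ω' = (0.2391, 1.3707, 0.4275)

precession coupling ω×(Iω) = (-0.0225, 0.0040, -0.0030)
angular accel α = (0.3906, -1.2933, -0.7250)
new body rate ω' = (0.2391, 1.3707, 0.4275)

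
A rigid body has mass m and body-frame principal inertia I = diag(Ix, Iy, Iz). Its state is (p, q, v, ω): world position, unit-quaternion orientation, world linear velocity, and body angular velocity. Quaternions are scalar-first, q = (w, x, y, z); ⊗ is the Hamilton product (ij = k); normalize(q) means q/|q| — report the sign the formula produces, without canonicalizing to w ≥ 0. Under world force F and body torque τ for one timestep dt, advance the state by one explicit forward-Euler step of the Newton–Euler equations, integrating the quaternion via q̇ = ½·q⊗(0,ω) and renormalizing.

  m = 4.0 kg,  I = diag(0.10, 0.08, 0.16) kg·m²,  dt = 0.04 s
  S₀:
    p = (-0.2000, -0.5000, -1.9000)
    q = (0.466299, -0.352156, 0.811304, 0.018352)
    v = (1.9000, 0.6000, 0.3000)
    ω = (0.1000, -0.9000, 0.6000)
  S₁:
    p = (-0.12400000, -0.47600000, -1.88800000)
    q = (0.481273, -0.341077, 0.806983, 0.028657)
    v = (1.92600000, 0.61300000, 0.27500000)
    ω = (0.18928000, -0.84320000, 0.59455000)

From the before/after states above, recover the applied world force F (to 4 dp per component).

F = (2.6000, 1.3000, -2.5000)

velocity change Δv = (0.02600000, 0.01300000, -0.02500000)
applied force F = (2.6000, 1.3000, -2.5000)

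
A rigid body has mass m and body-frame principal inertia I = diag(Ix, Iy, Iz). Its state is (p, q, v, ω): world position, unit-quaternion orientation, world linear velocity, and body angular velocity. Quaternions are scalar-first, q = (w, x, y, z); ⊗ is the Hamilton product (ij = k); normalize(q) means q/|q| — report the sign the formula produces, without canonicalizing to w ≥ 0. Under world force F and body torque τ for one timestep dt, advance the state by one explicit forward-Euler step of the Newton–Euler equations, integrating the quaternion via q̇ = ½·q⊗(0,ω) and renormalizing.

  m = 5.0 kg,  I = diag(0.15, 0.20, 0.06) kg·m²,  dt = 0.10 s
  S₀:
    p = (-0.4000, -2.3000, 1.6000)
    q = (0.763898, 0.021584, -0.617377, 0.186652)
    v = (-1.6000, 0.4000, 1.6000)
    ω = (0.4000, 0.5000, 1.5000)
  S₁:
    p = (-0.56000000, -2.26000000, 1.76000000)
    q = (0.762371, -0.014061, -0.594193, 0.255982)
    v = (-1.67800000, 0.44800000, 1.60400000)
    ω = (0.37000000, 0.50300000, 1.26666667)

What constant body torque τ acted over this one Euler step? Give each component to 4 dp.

rate change Δω = (-0.03000000, 0.00300000, -0.23333333)
ω₀×(Iω₀) = (-0.1050, 0.0540, 0.0100)
applied torque τ = (-0.1500, 0.0600, -0.1300)

τ = (-0.1500, 0.0600, -0.1300)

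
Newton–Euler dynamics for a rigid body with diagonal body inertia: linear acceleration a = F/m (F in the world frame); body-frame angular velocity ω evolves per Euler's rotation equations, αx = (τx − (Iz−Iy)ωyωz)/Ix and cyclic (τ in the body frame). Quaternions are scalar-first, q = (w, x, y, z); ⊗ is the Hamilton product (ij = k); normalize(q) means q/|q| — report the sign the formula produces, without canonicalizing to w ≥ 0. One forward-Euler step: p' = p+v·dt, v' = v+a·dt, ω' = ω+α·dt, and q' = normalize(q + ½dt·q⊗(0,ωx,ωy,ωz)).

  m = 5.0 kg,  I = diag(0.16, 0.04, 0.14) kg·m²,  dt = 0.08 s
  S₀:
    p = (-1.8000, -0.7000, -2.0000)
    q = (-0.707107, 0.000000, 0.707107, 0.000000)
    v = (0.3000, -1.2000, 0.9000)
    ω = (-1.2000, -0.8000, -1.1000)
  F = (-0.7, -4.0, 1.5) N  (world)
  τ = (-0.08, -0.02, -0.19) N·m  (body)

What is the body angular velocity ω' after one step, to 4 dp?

ω' = (-1.2840, -0.8928, -1.1427)

(τ − ω×Iω)/I = (-1.0500, -1.1600, -0.5343)
ω' = ω + α·dt = (-1.2840, -0.8928, -1.1427)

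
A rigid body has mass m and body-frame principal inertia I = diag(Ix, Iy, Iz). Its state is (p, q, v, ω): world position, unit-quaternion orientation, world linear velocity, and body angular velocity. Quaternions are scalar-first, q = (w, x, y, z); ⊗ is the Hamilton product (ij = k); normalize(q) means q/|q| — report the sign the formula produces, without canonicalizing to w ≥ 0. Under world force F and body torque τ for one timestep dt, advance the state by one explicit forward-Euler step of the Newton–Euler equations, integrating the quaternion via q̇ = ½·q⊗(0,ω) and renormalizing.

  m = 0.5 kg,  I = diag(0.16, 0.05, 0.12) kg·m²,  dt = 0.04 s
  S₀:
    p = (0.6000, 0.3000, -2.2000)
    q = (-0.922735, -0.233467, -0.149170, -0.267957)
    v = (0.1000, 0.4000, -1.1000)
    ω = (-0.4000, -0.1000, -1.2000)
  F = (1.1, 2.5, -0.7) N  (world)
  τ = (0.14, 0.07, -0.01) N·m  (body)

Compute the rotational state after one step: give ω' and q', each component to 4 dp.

ω' = (-0.3671, -0.0594, -1.2019)
q' = (-0.9310, -0.2230, -0.1507, -0.2465)

gyro term ω×Iω = (0.0084, 0.0192, -0.0044)
(τ − ω×Iω)/I = (0.8225, 1.0160, -0.0467)
ω' = ω + α·dt = (-0.3671, -0.0594, -1.2019)
2q̇ = q⊗(0,ω) = (-0.4298522, 0.5213023, -0.0807041, 1.0709607)
q + ½dt·q⊗(0,ω), renormalized = (-0.9310, -0.2230, -0.1507, -0.2465)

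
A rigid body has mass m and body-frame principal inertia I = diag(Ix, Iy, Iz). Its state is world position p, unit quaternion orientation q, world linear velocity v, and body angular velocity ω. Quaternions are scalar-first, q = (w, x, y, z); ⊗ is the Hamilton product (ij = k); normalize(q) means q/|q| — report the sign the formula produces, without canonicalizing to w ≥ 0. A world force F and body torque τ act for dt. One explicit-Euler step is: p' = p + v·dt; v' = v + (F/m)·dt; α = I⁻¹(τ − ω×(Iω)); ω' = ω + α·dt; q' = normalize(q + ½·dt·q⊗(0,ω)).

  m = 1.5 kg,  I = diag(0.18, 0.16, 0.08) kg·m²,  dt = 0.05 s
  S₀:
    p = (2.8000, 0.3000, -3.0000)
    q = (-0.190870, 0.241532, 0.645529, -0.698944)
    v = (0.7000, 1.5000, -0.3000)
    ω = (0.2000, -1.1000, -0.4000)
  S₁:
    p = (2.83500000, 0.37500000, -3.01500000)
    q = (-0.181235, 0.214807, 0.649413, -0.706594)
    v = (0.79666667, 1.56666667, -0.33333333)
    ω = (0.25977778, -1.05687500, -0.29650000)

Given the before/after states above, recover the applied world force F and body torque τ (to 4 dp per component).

Δω = ω₁−ω₀ = (0.05977778, 0.04312500, 0.10350000)
applied torque τ = (0.1800, 0.1300, 0.1700)
velocity change Δv = (0.09666667, 0.06666667, -0.03333333)
applied force F = (2.9000, 2.0000, -1.0000)

F = (2.9000, 2.0000, -1.0000)
τ = (0.1800, 0.1300, 0.1700)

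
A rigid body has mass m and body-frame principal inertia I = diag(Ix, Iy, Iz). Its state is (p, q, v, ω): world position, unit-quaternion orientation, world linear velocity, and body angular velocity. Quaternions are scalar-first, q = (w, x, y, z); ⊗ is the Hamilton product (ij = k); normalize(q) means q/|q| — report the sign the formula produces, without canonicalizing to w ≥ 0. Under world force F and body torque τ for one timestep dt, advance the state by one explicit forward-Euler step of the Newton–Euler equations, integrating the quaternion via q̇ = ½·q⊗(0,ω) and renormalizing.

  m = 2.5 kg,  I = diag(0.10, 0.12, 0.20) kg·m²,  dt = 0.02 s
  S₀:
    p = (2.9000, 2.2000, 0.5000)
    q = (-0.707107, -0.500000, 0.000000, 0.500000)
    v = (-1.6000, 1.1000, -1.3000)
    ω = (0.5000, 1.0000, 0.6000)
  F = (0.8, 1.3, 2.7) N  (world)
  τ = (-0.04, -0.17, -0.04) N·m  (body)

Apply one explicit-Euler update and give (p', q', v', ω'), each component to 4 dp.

p' = (2.8680, 2.2220, 0.4740)
q' = (-0.7075, -0.5085, -0.0016, 0.4907)
v' = (-1.5936, 1.1104, -1.2784)
ω' = (0.4824, 0.9767, 0.5950)

ω×(Iω) gyroscopic = (0.0480, -0.0300, 0.0100)
(τ − ω×Iω)/I = (-0.8800, -1.1667, -0.2500)
new body rate ω' = (0.4824, 0.9767, 0.5950)
2q̇ = q⊗(0,ω) = (-0.0500000, -0.8535535, -0.1571070, -0.9242642)
q' = normalize(q + ½dt·q⊗(0,ω)) = (-0.7075, -0.5085, -0.0016, 0.4907)
p + v·dt = (2.8680, 2.2220, 0.4740)
new velocity v' = (-1.5936, 1.1104, -1.2784)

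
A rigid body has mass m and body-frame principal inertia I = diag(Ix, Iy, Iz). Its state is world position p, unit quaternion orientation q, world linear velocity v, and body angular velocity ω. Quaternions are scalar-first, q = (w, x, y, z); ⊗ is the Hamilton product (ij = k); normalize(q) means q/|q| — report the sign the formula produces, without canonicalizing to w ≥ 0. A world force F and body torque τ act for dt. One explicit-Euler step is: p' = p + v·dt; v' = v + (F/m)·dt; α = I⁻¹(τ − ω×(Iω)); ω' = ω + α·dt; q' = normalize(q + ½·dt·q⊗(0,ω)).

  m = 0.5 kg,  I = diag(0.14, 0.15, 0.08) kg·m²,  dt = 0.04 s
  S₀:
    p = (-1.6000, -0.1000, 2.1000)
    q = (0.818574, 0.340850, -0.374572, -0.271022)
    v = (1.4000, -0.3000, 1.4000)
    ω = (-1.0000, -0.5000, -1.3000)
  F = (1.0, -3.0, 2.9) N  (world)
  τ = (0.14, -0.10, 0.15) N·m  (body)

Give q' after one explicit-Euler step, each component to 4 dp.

q⊗(0,ω) = (-0.1987646, -0.4671414, 0.3048400, -1.6091432)
q' = normalize(q + ½dt·q⊗(0,ω)) = (0.8141, 0.3313, -0.3683, -0.3030)

q' = (0.8141, 0.3313, -0.3683, -0.3030)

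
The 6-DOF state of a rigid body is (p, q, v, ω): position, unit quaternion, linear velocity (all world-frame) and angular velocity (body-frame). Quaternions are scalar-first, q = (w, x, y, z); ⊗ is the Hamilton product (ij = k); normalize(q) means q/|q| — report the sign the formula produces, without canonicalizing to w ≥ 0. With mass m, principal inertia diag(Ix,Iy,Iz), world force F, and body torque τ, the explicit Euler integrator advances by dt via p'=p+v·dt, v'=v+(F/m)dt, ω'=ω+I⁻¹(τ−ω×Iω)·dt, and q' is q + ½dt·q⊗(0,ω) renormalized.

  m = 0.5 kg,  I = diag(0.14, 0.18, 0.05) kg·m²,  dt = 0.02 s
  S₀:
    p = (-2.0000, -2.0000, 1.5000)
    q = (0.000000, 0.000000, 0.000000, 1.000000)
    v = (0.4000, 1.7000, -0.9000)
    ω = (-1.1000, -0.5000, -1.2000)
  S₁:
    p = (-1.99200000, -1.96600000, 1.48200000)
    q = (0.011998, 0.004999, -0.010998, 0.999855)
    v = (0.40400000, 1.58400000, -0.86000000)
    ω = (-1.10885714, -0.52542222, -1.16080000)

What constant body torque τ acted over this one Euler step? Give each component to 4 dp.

ω₁ − ω₀ = (-0.00885714, -0.02542222, 0.03920000)
gyro term ω₀×Iω₀ = (-0.0780, 0.1188, 0.0220)
τ = I·(Δω/dt) + ω₀×(Iω₀) = (-0.1400, -0.1100, 0.1200)

τ = (-0.1400, -0.1100, 0.1200)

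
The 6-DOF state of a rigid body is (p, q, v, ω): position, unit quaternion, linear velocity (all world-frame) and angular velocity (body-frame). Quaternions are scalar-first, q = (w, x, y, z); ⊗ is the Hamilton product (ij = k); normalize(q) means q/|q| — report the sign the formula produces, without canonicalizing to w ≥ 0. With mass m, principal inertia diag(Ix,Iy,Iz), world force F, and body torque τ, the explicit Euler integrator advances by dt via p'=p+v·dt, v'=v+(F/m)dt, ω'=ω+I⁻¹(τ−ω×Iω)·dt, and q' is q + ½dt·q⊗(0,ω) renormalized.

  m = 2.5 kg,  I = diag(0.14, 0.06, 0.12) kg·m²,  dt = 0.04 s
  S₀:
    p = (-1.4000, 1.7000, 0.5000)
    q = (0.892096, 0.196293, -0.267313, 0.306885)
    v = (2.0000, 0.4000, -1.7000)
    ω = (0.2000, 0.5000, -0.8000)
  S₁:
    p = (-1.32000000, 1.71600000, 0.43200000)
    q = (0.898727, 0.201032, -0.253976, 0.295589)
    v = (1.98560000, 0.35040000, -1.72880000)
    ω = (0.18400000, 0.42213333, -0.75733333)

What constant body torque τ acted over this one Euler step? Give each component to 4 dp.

Δω = ω₁−ω₀ = (-0.01600000, -0.07786667, 0.04266667)
precession coupling = (-0.0240, -0.0032, -0.0080)
I·α + gyro = (-0.0800, -0.1200, 0.1200)

τ = (-0.0800, -0.1200, 0.1200)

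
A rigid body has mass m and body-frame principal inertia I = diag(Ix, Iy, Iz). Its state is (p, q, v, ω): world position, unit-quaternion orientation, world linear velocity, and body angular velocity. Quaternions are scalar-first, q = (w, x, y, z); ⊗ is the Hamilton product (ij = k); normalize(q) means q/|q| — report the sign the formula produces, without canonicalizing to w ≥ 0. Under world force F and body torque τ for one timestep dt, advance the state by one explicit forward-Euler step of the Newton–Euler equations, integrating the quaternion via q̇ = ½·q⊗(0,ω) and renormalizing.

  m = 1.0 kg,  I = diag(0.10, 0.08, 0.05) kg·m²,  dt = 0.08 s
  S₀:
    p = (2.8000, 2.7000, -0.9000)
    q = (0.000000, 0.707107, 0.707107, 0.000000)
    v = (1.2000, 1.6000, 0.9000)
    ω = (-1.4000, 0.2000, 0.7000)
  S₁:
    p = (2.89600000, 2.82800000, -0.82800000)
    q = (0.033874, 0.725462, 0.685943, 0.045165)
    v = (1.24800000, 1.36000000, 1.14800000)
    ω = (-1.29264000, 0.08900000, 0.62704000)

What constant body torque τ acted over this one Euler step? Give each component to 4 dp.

τ = (0.1300, -0.1600, -0.0400)

ω₁ − ω₀ = (0.10736000, -0.11100000, -0.07296000)
precession coupling = (-0.0042, -0.0490, 0.0056)
I·α + gyro = (0.1300, -0.1600, -0.0400)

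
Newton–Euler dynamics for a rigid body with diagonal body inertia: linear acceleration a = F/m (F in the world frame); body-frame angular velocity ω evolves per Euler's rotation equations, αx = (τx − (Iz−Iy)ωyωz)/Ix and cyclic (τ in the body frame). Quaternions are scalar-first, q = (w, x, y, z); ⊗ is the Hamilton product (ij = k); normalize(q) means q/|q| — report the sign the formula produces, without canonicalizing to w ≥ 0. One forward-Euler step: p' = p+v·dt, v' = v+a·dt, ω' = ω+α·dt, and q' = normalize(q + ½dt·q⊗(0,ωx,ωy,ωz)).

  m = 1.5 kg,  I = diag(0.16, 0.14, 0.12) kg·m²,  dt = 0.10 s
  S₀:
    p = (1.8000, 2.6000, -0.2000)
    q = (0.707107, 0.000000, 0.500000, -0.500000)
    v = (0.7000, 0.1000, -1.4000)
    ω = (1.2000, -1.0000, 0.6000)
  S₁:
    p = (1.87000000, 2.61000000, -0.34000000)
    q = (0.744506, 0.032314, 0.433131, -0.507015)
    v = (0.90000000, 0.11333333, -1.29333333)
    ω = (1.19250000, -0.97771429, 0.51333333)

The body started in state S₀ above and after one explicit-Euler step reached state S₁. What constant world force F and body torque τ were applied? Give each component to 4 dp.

F = (3.0000, 0.2000, 1.6000)
τ = (0.0000, 0.0600, -0.0800)

Δω = ω₁−ω₀ = (-0.00750000, 0.02228571, -0.08666667)
ω₀×(Iω₀) = (0.0120, 0.0288, 0.0240)
I·α + gyro = (0.0000, 0.0600, -0.0800)
Δv = v₁−v₀ = (0.20000000, 0.01333333, 0.10666667)
applied force F = (3.0000, 0.2000, 1.6000)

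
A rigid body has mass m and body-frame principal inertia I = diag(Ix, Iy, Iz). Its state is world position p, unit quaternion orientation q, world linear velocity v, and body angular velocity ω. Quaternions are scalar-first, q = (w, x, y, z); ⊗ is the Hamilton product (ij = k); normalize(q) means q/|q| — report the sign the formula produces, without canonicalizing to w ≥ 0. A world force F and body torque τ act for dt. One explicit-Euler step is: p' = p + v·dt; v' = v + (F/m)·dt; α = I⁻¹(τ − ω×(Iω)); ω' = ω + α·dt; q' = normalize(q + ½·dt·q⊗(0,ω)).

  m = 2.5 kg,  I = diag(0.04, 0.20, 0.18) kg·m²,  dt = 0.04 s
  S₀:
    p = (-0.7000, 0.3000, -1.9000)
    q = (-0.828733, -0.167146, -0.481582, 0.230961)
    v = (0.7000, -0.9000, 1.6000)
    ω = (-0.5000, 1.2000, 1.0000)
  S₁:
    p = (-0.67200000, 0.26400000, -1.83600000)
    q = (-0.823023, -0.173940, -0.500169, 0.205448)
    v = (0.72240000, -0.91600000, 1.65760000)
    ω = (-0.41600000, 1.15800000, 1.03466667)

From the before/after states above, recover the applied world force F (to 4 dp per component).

velocity change Δv = (0.02240000, -0.01600000, 0.05760000)
applied force F = (1.4000, -1.0000, 3.6000)

F = (1.4000, -1.0000, 3.6000)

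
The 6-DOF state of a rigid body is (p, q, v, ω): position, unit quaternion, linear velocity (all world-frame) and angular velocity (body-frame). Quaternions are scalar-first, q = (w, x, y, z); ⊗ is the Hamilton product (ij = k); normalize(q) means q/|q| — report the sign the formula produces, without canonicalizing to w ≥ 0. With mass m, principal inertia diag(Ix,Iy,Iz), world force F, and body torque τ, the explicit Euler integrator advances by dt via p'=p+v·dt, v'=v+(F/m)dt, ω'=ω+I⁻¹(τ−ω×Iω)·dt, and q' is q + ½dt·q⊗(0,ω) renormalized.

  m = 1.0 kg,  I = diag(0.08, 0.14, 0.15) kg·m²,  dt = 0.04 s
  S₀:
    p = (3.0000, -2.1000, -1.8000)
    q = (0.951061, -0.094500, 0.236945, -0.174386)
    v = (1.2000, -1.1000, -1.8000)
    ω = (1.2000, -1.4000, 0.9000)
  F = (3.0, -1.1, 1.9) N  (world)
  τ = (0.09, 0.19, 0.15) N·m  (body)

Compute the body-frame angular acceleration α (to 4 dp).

α = (1.2825, 1.8971, 1.6720)

ω×(Iω) gyroscopic = (-0.0126, -0.0756, -0.1008)
(τ − ω×Iω)/I = (1.2825, 1.8971, 1.6720)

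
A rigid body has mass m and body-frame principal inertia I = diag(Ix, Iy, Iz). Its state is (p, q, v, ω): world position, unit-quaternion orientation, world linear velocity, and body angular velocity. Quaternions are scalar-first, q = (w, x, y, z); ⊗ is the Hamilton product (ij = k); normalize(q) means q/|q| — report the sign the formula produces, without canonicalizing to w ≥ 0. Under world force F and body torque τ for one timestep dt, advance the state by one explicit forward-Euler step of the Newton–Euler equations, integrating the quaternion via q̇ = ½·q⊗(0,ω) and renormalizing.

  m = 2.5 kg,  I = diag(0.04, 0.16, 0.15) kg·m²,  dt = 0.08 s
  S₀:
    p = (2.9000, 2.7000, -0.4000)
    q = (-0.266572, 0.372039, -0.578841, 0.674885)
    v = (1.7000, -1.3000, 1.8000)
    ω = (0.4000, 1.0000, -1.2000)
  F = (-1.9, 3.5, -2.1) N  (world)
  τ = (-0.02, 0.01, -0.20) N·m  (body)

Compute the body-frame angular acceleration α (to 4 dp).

α = (-0.8000, -0.2675, -1.6533)

gyro term ω×Iω = (0.0120, 0.0528, 0.0480)
α = I⁻¹(τ − ω×Iω) = (-0.8000, -0.2675, -1.6533)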